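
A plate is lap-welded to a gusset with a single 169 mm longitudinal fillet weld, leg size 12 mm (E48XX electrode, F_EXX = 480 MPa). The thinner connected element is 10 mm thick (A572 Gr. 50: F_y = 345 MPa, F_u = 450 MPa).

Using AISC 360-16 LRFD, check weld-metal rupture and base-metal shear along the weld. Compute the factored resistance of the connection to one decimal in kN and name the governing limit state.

Weld metal: throat = 0.707×12 = 8.484 mm, L = 169 mm. φR_n = 0.75 × 0.6 × 480 × 8.484 × 169 = 309.7 kN.
Base metal shear (10 mm plate): yield φR_n = 1.0×0.6×345×10×169 = 349.8 kN; rupture φR_n = 0.75×0.6×450×10×169 = 342.2 kN; take 342.2 kN (rupture).
Governing: min(309.7, 342.2) = 309.7 kN → weld metal.

309.7 kN (weld metal governs)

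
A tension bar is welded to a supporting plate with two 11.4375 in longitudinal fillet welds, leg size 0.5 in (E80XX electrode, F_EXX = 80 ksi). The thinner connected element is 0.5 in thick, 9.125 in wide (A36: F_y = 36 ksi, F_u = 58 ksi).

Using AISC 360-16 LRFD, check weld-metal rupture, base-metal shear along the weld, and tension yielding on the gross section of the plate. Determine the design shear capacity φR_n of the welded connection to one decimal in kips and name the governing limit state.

147.8 kips (gross-section yield governs)

Weld metal: throat = 0.707×0.5 = 0.3535 in, L = 2×11.4375 = 22.875 in. φR_n = 0.75 × 0.6 × 80 × 0.3535 × 22.875 = 291.1 kips.
Base metal shear (0.5 in plate): yield φR_n = 1.0×0.6×36×0.5×22.875 = 247.1 kips; rupture φR_n = 0.75×0.6×58×0.5×22.875 = 298.5 kips; take 247.1 kips (yield).
Tension yield (gross): A_g = 9.125×0.5 = 4.5625 in². φR_n = 0.90 × 36 × 4.5625 = 147.8 kips.
Governing: min(291.1, 247.1, 147.8) = 147.8 kips → gross-section yield.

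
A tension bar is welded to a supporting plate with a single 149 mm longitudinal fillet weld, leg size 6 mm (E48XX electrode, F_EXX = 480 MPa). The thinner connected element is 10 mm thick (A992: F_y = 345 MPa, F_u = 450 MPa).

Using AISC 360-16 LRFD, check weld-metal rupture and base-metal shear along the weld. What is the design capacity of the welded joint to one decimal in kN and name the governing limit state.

136.5 kN (weld metal governs)

Weld metal: throat = 0.707×6 = 4.242 mm, L = 149 mm. φR_n = 0.75 × 0.6 × 480 × 4.242 × 149 = 136.5 kN.
Base metal shear (10 mm plate): yield φR_n = 1.0×0.6×345×10×149 = 308.4 kN; rupture φR_n = 0.75×0.6×450×10×149 = 301.7 kN; take 301.7 kN (rupture).
Governing: min(136.5, 301.7) = 136.5 kN → weld metal.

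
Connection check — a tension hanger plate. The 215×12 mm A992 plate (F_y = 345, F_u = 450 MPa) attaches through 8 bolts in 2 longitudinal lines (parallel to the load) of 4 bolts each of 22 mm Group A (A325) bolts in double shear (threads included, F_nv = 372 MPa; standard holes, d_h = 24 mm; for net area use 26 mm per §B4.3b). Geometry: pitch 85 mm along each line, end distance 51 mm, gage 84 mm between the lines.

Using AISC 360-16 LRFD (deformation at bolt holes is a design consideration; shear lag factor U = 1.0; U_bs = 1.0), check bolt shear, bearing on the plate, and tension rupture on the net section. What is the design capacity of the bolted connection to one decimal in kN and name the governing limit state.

Bolt shear: A_b = π(22)²/4 = 380.13 mm². φR_n = 0.75 × 372 × 380.13 × 8 × 2 = 1696.9 kN.
Bearing (12 mm plate, F_u = 450 MPa): end bolts L_c = 51 − 24/2 = 39, R_n = min(1.2×39×12×450, 2.4×22×12×450) = 252.72 kN/bolt; interior L_c = 85 − 24 = 61, R_n = 285.12 kN/bolt. φR_n = 0.75 × (2×252.72 + 6×285.12) = 1662.1 kN.
Tension rupture (net): A_n = (215 − 2×26)×12 = 1956 mm² (U = 1.0, A_e = A_n). φR_n = 0.75 × 450 × 1956 = 660.2 kN.
Governing: min(1696.9, 1662.1, 660.2) = 660.2 kN → net-section rupture.

660.2 kN (net-section rupture governs)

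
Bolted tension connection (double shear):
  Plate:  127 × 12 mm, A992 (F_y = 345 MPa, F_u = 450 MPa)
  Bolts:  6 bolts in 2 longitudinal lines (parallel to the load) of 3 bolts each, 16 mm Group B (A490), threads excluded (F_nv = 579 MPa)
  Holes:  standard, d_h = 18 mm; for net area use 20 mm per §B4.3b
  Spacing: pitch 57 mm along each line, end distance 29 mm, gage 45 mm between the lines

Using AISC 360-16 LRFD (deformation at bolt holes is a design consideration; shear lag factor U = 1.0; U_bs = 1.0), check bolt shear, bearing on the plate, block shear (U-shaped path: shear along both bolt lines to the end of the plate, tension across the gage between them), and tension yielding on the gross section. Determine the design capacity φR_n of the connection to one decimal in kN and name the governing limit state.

473.2 kN (gross-section yield governs)

Bolt shear: A_b = π(16)²/4 = 201.06 mm². φR_n = 0.75 × 579 × 201.06 × 6 × 2 = 1047.7 kN.
Bearing (12 mm plate, F_u = 450 MPa): end bolts L_c = 29 − 18/2 = 20, R_n = min(1.2×20×12×450, 2.4×16×12×450) = 129.6 kN/bolt; interior L_c = 57 − 18 = 39, R_n = 207.36 kN/bolt. φR_n = 0.75 × (2×129.6 + 4×207.36) = 816.5 kN.
Block shear: shear path 2×[29+2×57] = 2×143 mm, A_gv = 3432, A_nv = 2×(143 − 2.5×20)×12 = 2232 mm²; tension across gage: (45 − 1×20)×12 = 300 mm². R_n = min(0.6×450×2232, 0.6×345×3432) + 1.0×450×300 = min(602.64, 710.42) + 135 = 737.64 kN. φR_n = 0.75 × 737.64 = 553.2 kN.
Tension yield (gross): A_g = 127×12 = 1524 mm². φR_n = 0.90 × 345 × 1524 = 473.2 kN.
Governing: min(1047.7, 816.5, 553.2, 473.2) = 473.2 kN → gross-section yield.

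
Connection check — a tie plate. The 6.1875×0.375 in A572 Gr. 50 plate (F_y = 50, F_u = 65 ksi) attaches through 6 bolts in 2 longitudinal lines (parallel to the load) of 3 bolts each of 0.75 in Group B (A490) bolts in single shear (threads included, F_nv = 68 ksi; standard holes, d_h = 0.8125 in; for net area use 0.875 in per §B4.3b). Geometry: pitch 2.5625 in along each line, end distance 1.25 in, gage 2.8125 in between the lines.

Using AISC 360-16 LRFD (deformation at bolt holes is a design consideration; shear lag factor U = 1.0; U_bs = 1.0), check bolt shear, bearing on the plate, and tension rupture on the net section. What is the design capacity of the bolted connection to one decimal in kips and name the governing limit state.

81.1 kips (net-section rupture governs)

Bolt shear: A_b = π(0.75)²/4 = 0.44179 in². φR_n = 0.75 × 68 × 0.44179 × 6 × 1 = 135.2 kips.
Bearing (0.375 in plate, F_u = 65 ksi): end bolts L_c = 1.25 − 0.8125/2 = 0.84375, R_n = min(1.2×0.84375×0.375×65, 2.4×0.75×0.375×65) = 24.68 kips/bolt; interior L_c = 2.5625 − 0.8125 = 1.75, R_n = 43.875 kips/bolt. φR_n = 0.75 × (2×24.68 + 4×43.875) = 168.6 kips.
Tension rupture (net): A_n = (6.1875 − 2×0.875)×0.375 = 1.6641 in² (U = 1.0, A_e = A_n). φR_n = 0.75 × 65 × 1.6641 = 81.1 kips.
Governing: min(135.2, 168.6, 81.1) = 81.1 kips → net-section rupture.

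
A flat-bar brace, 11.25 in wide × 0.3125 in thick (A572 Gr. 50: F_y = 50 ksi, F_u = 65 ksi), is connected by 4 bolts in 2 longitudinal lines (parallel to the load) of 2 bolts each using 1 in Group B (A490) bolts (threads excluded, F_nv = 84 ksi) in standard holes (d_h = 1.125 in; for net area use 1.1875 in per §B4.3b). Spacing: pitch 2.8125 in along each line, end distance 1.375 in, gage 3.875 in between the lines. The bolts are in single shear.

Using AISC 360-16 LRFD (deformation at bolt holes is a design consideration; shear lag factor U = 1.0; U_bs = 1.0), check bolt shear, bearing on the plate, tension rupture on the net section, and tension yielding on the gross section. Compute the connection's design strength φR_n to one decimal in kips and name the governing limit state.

91.4 kips (bearing governs)

Bolt shear: A_b = π(1)²/4 = 0.7854 in². φR_n = 0.75 × 84 × 0.7854 × 4 × 1 = 197.9 kips.
Bearing (0.3125 in plate, F_u = 65 ksi): end bolts L_c = 1.375 − 1.125/2 = 0.8125, R_n = min(1.2×0.8125×0.3125×65, 2.4×1×0.3125×65) = 19.805 kips/bolt; interior L_c = 2.8125 − 1.125 = 1.6875, R_n = 41.133 kips/bolt. φR_n = 0.75 × (2×19.805 + 2×41.133) = 91.4 kips.
Tension rupture (net): A_n = (11.25 − 2×1.1875)×0.3125 = 2.7734 in² (U = 1.0, A_e = A_n). φR_n = 0.75 × 65 × 2.7734 = 135.2 kips.
Tension yield (gross): A_g = 11.25×0.3125 = 3.5156 in². φR_n = 0.90 × 50 × 3.5156 = 158.2 kips.
Governing: min(197.9, 91.4, 135.2, 158.2) = 91.4 kips → bearing.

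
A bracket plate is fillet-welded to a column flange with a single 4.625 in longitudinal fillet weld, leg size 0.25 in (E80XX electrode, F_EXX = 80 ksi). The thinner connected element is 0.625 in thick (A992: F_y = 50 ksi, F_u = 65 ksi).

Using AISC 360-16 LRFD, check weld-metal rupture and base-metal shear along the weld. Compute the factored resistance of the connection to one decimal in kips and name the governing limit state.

29.4 kips (weld metal governs)

Weld metal: throat = 0.707×0.25 = 0.17675 in, L = 4.625 in. φR_n = 0.75 × 0.6 × 80 × 0.17675 × 4.625 = 29.4 kips.
Base metal shear (0.625 in plate): yield φR_n = 1.0×0.6×50×0.625×4.625 = 86.7 kips; rupture φR_n = 0.75×0.6×65×0.625×4.625 = 84.6 kips; take 84.6 kips (rupture).
Governing: min(29.4, 84.6) = 29.4 kips → weld metal.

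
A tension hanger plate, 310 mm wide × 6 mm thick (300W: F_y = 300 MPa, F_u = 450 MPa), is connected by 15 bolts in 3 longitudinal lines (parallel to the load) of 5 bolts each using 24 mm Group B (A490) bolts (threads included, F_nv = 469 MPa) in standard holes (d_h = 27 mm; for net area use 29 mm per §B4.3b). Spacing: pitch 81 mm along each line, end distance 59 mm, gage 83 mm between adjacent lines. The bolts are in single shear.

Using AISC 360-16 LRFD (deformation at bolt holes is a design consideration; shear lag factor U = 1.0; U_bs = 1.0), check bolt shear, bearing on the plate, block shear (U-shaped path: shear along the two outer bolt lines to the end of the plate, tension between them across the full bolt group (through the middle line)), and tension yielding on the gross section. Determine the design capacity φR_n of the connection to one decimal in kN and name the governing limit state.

Bolt shear: A_b = π(24)²/4 = 452.39 mm². φR_n = 0.75 × 469 × 452.39 × 15 × 1 = 2386.9 kN.
Bearing (6 mm plate, F_u = 450 MPa): end bolts L_c = 59 − 27/2 = 45.5, R_n = min(1.2×45.5×6×450, 2.4×24×6×450) = 147.42 kN/bolt; interior L_c = 81 − 27 = 54, R_n = 155.52 kN/bolt. φR_n = 0.75 × (3×147.42 + 12×155.52) = 1731.4 kN.
Block shear: shear path 2×[59+4×81] = 2×383 mm, A_gv = 4596, A_nv = 2×(383 − 4.5×29)×6 = 3030 mm²; tension across gage: (166 − 2×29)×6 = 648 mm². R_n = min(0.6×450×3030, 0.6×300×4596) + 1.0×450×648 = min(818.1, 827.28) + 291.6 = 1109.7 kN. φR_n = 0.75 × 1109.7 = 832.3 kN.
Tension yield (gross): A_g = 310×6 = 1860 mm². φR_n = 0.90 × 300 × 1860 = 502.2 kN.
Governing: min(2386.9, 1731.4, 832.3, 502.2) = 502.2 kN → gross-section yield.

502.2 kN (gross-section yield governs)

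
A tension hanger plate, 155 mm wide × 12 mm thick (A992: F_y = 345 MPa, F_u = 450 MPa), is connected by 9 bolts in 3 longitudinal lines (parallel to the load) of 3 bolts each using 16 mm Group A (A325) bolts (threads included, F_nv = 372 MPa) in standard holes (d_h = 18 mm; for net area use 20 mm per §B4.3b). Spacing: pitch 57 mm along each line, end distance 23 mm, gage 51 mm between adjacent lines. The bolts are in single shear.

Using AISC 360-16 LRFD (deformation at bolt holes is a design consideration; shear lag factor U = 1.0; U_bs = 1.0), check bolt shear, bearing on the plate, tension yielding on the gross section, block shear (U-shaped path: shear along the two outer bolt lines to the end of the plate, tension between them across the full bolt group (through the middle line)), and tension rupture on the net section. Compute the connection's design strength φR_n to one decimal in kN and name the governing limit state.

Bolt shear: A_b = π(16)²/4 = 201.06 mm². φR_n = 0.75 × 372 × 201.06 × 9 × 1 = 504.9 kN.
Bearing (12 mm plate, F_u = 450 MPa): end bolts L_c = 23 − 18/2 = 14, R_n = min(1.2×14×12×450, 2.4×16×12×450) = 90.72 kN/bolt; interior L_c = 57 − 18 = 39, R_n = 207.36 kN/bolt. φR_n = 0.75 × (3×90.72 + 6×207.36) = 1137.2 kN.
Tension yield (gross): A_g = 155×12 = 1860 mm². φR_n = 0.90 × 345 × 1860 = 577.5 kN.
Block shear: shear path 2×[23+2×57] = 2×137 mm, A_gv = 3288, A_nv = 2×(137 − 2.5×20)×12 = 2088 mm²; tension across gage: (102 − 2×20)×12 = 744 mm². R_n = min(0.6×450×2088, 0.6×345×3288) + 1.0×450×744 = min(563.76, 680.62) + 334.8 = 898.56 kN. φR_n = 0.75 × 898.56 = 673.9 kN.
Tension rupture (net): A_n = (155 − 3×20)×12 = 1140 mm² (U = 1.0, A_e = A_n). φR_n = 0.75 × 450 × 1140 = 384.8 kN.
Governing: min(504.9, 1137.2, 577.5, 673.9, 384.8) = 384.8 kN → net-section rupture.

384.8 kN (net-section rupture governs)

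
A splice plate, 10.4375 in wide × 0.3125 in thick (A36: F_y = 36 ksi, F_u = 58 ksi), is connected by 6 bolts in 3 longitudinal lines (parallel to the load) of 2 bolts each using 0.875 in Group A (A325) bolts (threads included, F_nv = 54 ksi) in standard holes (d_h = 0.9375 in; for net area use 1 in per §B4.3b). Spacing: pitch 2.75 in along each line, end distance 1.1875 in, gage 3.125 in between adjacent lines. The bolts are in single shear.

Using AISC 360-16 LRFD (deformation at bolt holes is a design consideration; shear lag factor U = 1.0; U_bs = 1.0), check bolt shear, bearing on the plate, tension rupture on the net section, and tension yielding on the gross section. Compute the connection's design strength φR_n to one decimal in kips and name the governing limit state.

Bolt shear: A_b = π(0.875)²/4 = 0.60132 in². φR_n = 0.75 × 54 × 0.60132 × 6 × 1 = 146.1 kips.
Bearing (0.3125 in plate, F_u = 58 ksi): end bolts L_c = 1.1875 − 0.9375/2 = 0.71875, R_n = min(1.2×0.71875×0.3125×58, 2.4×0.875×0.3125×58) = 15.633 kips/bolt; interior L_c = 2.75 − 0.9375 = 1.8125, R_n = 38.063 kips/bolt. φR_n = 0.75 × (3×15.633 + 3×38.063) = 120.8 kips.
Tension rupture (net): A_n = (10.4375 − 3×1)×0.3125 = 2.3242 in² (U = 1.0, A_e = A_n). φR_n = 0.75 × 58 × 2.3242 = 101.1 kips.
Tension yield (gross): A_g = 10.4375×0.3125 = 3.2617 in². φR_n = 0.90 × 36 × 3.2617 = 105.7 kips.
Governing: min(146.1, 120.8, 101.1, 105.7) = 101.1 kips → net-section rupture.

101.1 kips (net-section rupture governs)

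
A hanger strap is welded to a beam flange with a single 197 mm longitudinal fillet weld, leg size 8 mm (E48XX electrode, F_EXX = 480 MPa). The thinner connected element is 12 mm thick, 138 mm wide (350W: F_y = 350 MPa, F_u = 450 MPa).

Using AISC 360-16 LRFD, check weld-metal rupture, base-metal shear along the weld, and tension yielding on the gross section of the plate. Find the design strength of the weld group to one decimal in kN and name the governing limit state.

Weld metal: throat = 0.707×8 = 5.656 mm, L = 197 mm. φR_n = 0.75 × 0.6 × 480 × 5.656 × 197 = 240.7 kN.
Base metal shear (12 mm plate): yield φR_n = 1.0×0.6×350×12×197 = 496.4 kN; rupture φR_n = 0.75×0.6×450×12×197 = 478.7 kN; take 478.7 kN (rupture).
Tension yield (gross): A_g = 138×12 = 1656 mm². φR_n = 0.90 × 350 × 1656 = 521.6 kN.
Governing: min(240.7, 478.7, 521.6) = 240.7 kN → weld metal.

240.7 kN (weld metal governs)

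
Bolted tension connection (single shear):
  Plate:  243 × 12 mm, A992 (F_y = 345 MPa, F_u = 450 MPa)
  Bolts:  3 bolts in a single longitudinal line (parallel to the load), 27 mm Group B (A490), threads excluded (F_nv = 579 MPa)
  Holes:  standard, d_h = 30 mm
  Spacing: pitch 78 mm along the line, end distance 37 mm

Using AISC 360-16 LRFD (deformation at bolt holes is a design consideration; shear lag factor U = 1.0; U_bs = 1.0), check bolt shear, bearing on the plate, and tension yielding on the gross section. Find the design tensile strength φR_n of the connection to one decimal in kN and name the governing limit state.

573.5 kN (bearing governs)

Bolt shear: A_b = π(27)²/4 = 572.56 mm². φR_n = 0.75 × 579 × 572.56 × 3 × 1 = 745.9 kN.
Bearing (12 mm plate, F_u = 450 MPa): end bolts L_c = 37 − 30/2 = 22, R_n = min(1.2×22×12×450, 2.4×27×12×450) = 142.56 kN/bolt; interior L_c = 78 − 30 = 48, R_n = 311.04 kN/bolt. φR_n = 0.75 × (1×142.56 + 2×311.04) = 573.5 kN.
Tension yield (gross): A_g = 243×12 = 2916 mm². φR_n = 0.90 × 345 × 2916 = 905.4 kN.
Governing: min(745.9, 573.5, 905.4) = 573.5 kN → bearing.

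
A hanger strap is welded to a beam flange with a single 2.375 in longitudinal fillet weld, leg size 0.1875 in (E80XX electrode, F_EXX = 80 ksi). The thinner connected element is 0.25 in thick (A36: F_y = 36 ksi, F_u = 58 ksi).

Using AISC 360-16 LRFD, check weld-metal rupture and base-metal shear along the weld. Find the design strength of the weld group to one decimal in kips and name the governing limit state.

Weld metal: throat = 0.707×0.1875 = 0.13256 in, L = 2.375 in. φR_n = 0.75 × 0.6 × 80 × 0.13256 × 2.375 = 11.3 kips.
Base metal shear (0.25 in plate): yield φR_n = 1.0×0.6×36×0.25×2.375 = 12.8 kips; rupture φR_n = 0.75×0.6×58×0.25×2.375 = 15.5 kips; take 12.8 kips (yield).
Governing: min(11.3, 12.8) = 11.3 kips → weld metal.

11.3 kips (weld metal governs)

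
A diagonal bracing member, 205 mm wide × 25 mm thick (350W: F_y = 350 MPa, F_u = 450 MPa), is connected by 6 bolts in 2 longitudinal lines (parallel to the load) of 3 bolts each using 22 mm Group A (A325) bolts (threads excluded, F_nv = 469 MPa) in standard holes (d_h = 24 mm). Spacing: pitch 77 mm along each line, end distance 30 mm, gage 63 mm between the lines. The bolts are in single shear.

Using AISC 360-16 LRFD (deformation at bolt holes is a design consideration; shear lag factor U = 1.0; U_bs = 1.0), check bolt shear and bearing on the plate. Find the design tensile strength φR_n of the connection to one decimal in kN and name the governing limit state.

802.3 kN (bolt shear governs)

Bolt shear: A_b = π(22)²/4 = 380.13 mm². φR_n = 0.75 × 469 × 380.13 × 6 × 1 = 802.3 kN.
Bearing (25 mm plate, F_u = 450 MPa): end bolts L_c = 30 − 24/2 = 18, R_n = min(1.2×18×25×450, 2.4×22×25×450) = 243 kN/bolt; interior L_c = 77 − 24 = 53, R_n = 594 kN/bolt. φR_n = 0.75 × (2×243 + 4×594) = 2146.5 kN.
Governing: min(802.3, 2146.5) = 802.3 kN → bolt shear.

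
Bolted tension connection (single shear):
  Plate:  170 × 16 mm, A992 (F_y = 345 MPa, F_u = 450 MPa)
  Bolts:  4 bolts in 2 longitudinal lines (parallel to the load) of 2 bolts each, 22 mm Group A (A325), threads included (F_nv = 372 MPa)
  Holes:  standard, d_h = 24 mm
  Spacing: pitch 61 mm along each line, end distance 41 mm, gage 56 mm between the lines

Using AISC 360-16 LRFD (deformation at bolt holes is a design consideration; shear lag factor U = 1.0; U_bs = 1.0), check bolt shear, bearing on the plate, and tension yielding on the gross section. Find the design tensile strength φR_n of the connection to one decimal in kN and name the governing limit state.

Bolt shear: A_b = π(22)²/4 = 380.13 mm². φR_n = 0.75 × 372 × 380.13 × 4 × 1 = 424.2 kN.
Bearing (16 mm plate, F_u = 450 MPa): end bolts L_c = 41 − 24/2 = 29, R_n = min(1.2×29×16×450, 2.4×22×16×450) = 250.56 kN/bolt; interior L_c = 61 − 24 = 37, R_n = 319.68 kN/bolt. φR_n = 0.75 × (2×250.56 + 2×319.68) = 855.4 kN.
Tension yield (gross): A_g = 170×16 = 2720 mm². φR_n = 0.90 × 345 × 2720 = 844.6 kN.
Governing: min(424.2, 855.4, 844.6) = 424.2 kN → bolt shear.

424.2 kN (bolt shear governs)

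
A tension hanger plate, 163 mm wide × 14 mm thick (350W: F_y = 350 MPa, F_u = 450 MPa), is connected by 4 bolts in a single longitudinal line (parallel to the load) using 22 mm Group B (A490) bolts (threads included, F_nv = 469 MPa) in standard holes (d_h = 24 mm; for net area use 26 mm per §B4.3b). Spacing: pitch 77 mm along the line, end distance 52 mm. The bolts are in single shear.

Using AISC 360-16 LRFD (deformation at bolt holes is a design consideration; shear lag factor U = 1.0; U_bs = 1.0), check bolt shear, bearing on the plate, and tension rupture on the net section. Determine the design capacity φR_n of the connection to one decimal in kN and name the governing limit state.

534.8 kN (bolt shear governs)

Bolt shear: A_b = π(22)²/4 = 380.13 mm². φR_n = 0.75 × 469 × 380.13 × 4 × 1 = 534.8 kN.
Bearing (14 mm plate, F_u = 450 MPa): end bolts L_c = 52 − 24/2 = 40, R_n = min(1.2×40×14×450, 2.4×22×14×450) = 302.4 kN/bolt; interior L_c = 77 − 24 = 53, R_n = 332.64 kN/bolt. φR_n = 0.75 × (1×302.4 + 3×332.64) = 975.2 kN.
Tension rupture (net): A_n = (163 − 1×26)×14 = 1918 mm² (U = 1.0, A_e = A_n). φR_n = 0.75 × 450 × 1918 = 647.3 kN.
Governing: min(534.8, 975.2, 647.3) = 534.8 kN → bolt shear.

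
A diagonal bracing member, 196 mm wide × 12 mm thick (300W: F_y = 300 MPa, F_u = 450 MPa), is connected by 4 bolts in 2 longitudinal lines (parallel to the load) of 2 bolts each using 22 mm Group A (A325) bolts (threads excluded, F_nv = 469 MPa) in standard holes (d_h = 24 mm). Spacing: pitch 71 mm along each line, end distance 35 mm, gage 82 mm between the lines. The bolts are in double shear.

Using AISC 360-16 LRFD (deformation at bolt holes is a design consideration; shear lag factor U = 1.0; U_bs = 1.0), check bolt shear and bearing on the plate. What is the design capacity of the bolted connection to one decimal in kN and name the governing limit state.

Bolt shear: A_b = π(22)²/4 = 380.13 mm². φR_n = 0.75 × 469 × 380.13 × 4 × 2 = 1069.7 kN.
Bearing (12 mm plate, F_u = 450 MPa): end bolts L_c = 35 − 24/2 = 23, R_n = min(1.2×23×12×450, 2.4×22×12×450) = 149.04 kN/bolt; interior L_c = 71 − 24 = 47, R_n = 285.12 kN/bolt. φR_n = 0.75 × (2×149.04 + 2×285.12) = 651.2 kN.
Governing: min(1069.7, 651.2) = 651.2 kN → bearing.

651.2 kN (bearing governs)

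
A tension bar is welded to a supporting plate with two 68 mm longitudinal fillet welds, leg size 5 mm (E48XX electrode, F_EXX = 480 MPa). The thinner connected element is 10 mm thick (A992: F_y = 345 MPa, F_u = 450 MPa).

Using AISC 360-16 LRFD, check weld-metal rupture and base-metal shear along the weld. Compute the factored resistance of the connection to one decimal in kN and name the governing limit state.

103.8 kN (weld metal governs)

Weld metal: throat = 0.707×5 = 3.535 mm, L = 2×68 = 136 mm. φR_n = 0.75 × 0.6 × 480 × 3.535 × 136 = 103.8 kN.
Base metal shear (10 mm plate): yield φR_n = 1.0×0.6×345×10×136 = 281.5 kN; rupture φR_n = 0.75×0.6×450×10×136 = 275.4 kN; take 275.4 kN (rupture).
Governing: min(103.8, 275.4) = 103.8 kN → weld metal.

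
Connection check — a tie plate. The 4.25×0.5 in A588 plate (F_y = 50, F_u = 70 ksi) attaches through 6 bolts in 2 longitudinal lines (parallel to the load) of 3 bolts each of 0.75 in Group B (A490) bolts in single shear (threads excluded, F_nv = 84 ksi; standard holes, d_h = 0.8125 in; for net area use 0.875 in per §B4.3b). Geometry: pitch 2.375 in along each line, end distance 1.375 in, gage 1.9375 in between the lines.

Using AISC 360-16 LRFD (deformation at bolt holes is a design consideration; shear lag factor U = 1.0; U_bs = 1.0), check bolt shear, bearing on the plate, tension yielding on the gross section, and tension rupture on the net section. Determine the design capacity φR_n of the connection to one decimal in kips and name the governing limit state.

65.6 kips (net-section rupture governs)

Bolt shear: A_b = π(0.75)²/4 = 0.44179 in². φR_n = 0.75 × 84 × 0.44179 × 6 × 1 = 167.0 kips.
Bearing (0.5 in plate, F_u = 70 ksi): end bolts L_c = 1.375 − 0.8125/2 = 0.96875, R_n = min(1.2×0.96875×0.5×70, 2.4×0.75×0.5×70) = 40.688 kips/bolt; interior L_c = 2.375 − 0.8125 = 1.5625, R_n = 63 kips/bolt. φR_n = 0.75 × (2×40.688 + 4×63) = 250.0 kips.
Tension yield (gross): A_g = 4.25×0.5 = 2.125 in². φR_n = 0.90 × 50 × 2.125 = 95.6 kips.
Tension rupture (net): A_n = (4.25 − 2×0.875)×0.5 = 1.25 in² (U = 1.0, A_e = A_n). φR_n = 0.75 × 70 × 1.25 = 65.6 kips.
Governing: min(167.0, 250.0, 95.6, 65.6) = 65.6 kips → net-section rupture.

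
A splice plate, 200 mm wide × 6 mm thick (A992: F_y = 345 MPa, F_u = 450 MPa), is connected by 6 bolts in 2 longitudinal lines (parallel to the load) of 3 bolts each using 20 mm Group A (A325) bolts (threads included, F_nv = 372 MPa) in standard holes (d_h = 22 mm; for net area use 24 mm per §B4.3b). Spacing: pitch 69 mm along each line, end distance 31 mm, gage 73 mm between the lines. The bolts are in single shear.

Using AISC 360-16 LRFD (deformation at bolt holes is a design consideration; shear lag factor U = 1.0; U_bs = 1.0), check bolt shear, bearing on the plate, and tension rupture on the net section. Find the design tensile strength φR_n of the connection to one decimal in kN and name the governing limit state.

307.8 kN (net-section rupture governs)

Bolt shear: A_b = π(20)²/4 = 314.16 mm². φR_n = 0.75 × 372 × 314.16 × 6 × 1 = 525.9 kN.
Bearing (6 mm plate, F_u = 450 MPa): end bolts L_c = 31 − 22/2 = 20, R_n = min(1.2×20×6×450, 2.4×20×6×450) = 64.8 kN/bolt; interior L_c = 69 − 22 = 47, R_n = 129.6 kN/bolt. φR_n = 0.75 × (2×64.8 + 4×129.6) = 486.0 kN.
Tension rupture (net): A_n = (200 − 2×24)×6 = 912 mm² (U = 1.0, A_e = A_n). φR_n = 0.75 × 450 × 912 = 307.8 kN.
Governing: min(525.9, 486.0, 307.8) = 307.8 kN → net-section rupture.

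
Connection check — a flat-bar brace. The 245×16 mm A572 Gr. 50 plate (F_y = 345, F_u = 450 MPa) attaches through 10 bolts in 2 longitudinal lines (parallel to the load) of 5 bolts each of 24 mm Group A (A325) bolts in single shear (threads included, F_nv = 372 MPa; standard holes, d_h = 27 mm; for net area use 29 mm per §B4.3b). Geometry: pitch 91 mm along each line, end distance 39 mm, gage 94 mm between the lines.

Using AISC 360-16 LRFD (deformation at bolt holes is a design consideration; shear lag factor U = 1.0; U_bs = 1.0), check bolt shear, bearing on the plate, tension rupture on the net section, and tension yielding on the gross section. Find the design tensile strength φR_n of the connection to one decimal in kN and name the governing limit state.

1009.8 kN (net-section rupture governs)

Bolt shear: A_b = π(24)²/4 = 452.39 mm². φR_n = 0.75 × 372 × 452.39 × 10 × 1 = 1262.2 kN.
Bearing (16 mm plate, F_u = 450 MPa): end bolts L_c = 39 − 27/2 = 25.5, R_n = min(1.2×25.5×16×450, 2.4×24×16×450) = 220.32 kN/bolt; interior L_c = 91 − 27 = 64, R_n = 414.72 kN/bolt. φR_n = 0.75 × (2×220.32 + 8×414.72) = 2818.8 kN.
Tension rupture (net): A_n = (245 − 2×29)×16 = 2992 mm² (U = 1.0, A_e = A_n). φR_n = 0.75 × 450 × 2992 = 1009.8 kN.
Tension yield (gross): A_g = 245×16 = 3920 mm². φR_n = 0.90 × 345 × 3920 = 1217.2 kN.
Governing: min(1262.2, 2818.8, 1009.8, 1217.2) = 1009.8 kN → net-section rupture.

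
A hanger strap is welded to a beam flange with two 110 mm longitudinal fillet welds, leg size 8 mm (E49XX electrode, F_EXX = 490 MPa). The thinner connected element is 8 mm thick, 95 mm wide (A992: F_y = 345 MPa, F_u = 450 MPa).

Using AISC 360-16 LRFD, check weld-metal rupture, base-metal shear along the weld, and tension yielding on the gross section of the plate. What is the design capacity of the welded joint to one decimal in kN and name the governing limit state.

236.0 kN (gross-section yield governs)

Weld metal: throat = 0.707×8 = 5.656 mm, L = 2×110 = 220 mm. φR_n = 0.75 × 0.6 × 490 × 5.656 × 220 = 274.4 kN.
Base metal shear (8 mm plate): yield φR_n = 1.0×0.6×345×8×220 = 364.3 kN; rupture φR_n = 0.75×0.6×450×8×220 = 356.4 kN; take 356.4 kN (rupture).
Tension yield (gross): A_g = 95×8 = 760 mm². φR_n = 0.90 × 345 × 760 = 236.0 kN.
Governing: min(274.4, 356.4, 236.0) = 236.0 kN → gross-section yield.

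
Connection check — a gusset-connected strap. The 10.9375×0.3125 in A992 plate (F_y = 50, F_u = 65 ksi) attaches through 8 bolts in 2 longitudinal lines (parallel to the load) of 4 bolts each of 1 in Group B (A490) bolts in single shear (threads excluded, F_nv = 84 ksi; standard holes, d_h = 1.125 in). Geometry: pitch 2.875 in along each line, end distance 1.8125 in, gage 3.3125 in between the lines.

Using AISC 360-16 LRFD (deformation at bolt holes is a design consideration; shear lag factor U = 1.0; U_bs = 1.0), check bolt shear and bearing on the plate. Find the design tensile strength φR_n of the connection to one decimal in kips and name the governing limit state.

Bolt shear: A_b = π(1)²/4 = 0.7854 in². φR_n = 0.75 × 84 × 0.7854 × 8 × 1 = 395.8 kips.
Bearing (0.3125 in plate, F_u = 65 ksi): end bolts L_c = 1.8125 − 1.125/2 = 1.25, R_n = min(1.2×1.25×0.3125×65, 2.4×1×0.3125×65) = 30.469 kips/bolt; interior L_c = 2.875 − 1.125 = 1.75, R_n = 42.656 kips/bolt. φR_n = 0.75 × (2×30.469 + 6×42.656) = 237.7 kips.
Governing: min(395.8, 237.7) = 237.7 kips → bearing.

237.7 kips (bearing governs)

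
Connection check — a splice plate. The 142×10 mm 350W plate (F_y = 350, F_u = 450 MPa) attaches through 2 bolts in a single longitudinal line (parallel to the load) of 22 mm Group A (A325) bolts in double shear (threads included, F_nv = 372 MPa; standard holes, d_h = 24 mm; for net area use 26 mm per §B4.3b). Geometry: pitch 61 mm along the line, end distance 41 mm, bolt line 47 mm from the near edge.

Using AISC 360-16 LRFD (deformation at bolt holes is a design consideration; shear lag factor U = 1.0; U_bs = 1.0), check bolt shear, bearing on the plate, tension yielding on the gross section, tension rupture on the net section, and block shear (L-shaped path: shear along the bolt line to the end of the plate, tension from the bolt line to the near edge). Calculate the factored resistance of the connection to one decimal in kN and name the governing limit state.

242.3 kN (block shear governs)

Bolt shear: A_b = π(22)²/4 = 380.13 mm². φR_n = 0.75 × 372 × 380.13 × 2 × 2 = 424.2 kN.
Bearing (10 mm plate, F_u = 450 MPa): end bolts L_c = 41 − 24/2 = 29, R_n = min(1.2×29×10×450, 2.4×22×10×450) = 156.6 kN/bolt; interior L_c = 61 − 24 = 37, R_n = 199.8 kN/bolt. φR_n = 0.75 × (1×156.6 + 1×199.8) = 267.3 kN.
Tension yield (gross): A_g = 142×10 = 1420 mm². φR_n = 0.90 × 350 × 1420 = 447.3 kN.
Tension rupture (net): A_n = (142 − 1×26)×10 = 1160 mm² (U = 1.0, A_e = A_n). φR_n = 0.75 × 450 × 1160 = 391.5 kN.
Block shear: shear path 1×[41+1×61] = 1×102 mm, A_gv = 1020, A_nv = 1×(102 − 1.5×26)×10 = 630 mm²; tension to near edge: (47 − 0.5×26)×10 = 340 mm². R_n = min(0.6×450×630, 0.6×350×1020) + 1.0×450×340 = min(170.1, 214.2) + 153 = 323.1 kN. φR_n = 0.75 × 323.1 = 242.3 kN.
Governing: min(424.2, 267.3, 447.3, 391.5, 242.3) = 242.3 kN → block shear.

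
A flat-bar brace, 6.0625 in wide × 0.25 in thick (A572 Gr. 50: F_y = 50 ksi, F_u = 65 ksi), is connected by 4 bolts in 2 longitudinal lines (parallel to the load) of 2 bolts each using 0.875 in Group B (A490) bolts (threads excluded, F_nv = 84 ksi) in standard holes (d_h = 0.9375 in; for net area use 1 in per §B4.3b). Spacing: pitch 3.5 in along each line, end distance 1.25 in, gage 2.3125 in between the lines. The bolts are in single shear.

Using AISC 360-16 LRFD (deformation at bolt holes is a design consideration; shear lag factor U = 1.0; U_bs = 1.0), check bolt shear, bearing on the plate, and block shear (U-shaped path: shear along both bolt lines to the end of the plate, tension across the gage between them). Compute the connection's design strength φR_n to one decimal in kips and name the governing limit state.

63.5 kips (block shear governs)

Bolt shear: A_b = π(0.875)²/4 = 0.60132 in². φR_n = 0.75 × 84 × 0.60132 × 4 × 1 = 151.5 kips.
Bearing (0.25 in plate, F_u = 65 ksi): end bolts L_c = 1.25 − 0.9375/2 = 0.78125, R_n = min(1.2×0.78125×0.25×65, 2.4×0.875×0.25×65) = 15.234 kips/bolt; interior L_c = 3.5 − 0.9375 = 2.5625, R_n = 34.125 kips/bolt. φR_n = 0.75 × (2×15.234 + 2×34.125) = 74.0 kips.
Block shear: shear path 2×[1.25+1×3.5] = 2×4.75 in, A_gv = 2.375, A_nv = 2×(4.75 − 1.5×1)×0.25 = 1.625 in²; tension across gage: (2.3125 − 1×1)×0.25 = 0.32813 in². R_n = min(0.6×65×1.625, 0.6×50×2.375) + 1.0×65×0.32813 = min(63.375, 71.25) + 21.328 = 84.703 kips. φR_n = 0.75 × 84.703 = 63.5 kips.
Governing: min(151.5, 74.0, 63.5) = 63.5 kips → block shear.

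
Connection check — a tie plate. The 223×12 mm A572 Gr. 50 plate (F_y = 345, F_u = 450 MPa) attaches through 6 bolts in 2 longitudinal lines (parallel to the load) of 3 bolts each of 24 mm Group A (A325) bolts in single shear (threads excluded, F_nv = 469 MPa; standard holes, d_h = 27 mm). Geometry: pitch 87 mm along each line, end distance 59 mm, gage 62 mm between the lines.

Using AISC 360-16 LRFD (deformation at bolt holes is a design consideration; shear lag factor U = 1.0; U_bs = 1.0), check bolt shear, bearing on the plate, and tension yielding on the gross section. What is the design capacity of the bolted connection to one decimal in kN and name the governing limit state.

Bolt shear: A_b = π(24)²/4 = 452.39 mm². φR_n = 0.75 × 469 × 452.39 × 6 × 1 = 954.8 kN.
Bearing (12 mm plate, F_u = 450 MPa): end bolts L_c = 59 − 27/2 = 45.5, R_n = min(1.2×45.5×12×450, 2.4×24×12×450) = 294.84 kN/bolt; interior L_c = 87 − 27 = 60, R_n = 311.04 kN/bolt. φR_n = 0.75 × (2×294.84 + 4×311.04) = 1375.4 kN.
Tension yield (gross): A_g = 223×12 = 2676 mm². φR_n = 0.90 × 345 × 2676 = 830.9 kN.
Governing: min(954.8, 1375.4, 830.9) = 830.9 kN → gross-section yield.

830.9 kN (gross-section yield governs)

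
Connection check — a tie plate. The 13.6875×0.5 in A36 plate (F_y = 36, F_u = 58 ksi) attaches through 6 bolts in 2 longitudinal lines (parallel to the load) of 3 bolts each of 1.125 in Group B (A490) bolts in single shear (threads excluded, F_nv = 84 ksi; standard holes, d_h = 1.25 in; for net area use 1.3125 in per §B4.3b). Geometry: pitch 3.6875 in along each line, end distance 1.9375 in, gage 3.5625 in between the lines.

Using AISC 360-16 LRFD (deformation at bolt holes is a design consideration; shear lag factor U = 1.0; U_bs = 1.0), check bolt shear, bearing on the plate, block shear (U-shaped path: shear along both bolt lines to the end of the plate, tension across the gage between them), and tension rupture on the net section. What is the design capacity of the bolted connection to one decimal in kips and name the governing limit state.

Bolt shear: A_b = π(1.125)²/4 = 0.99402 in². φR_n = 0.75 × 84 × 0.99402 × 6 × 1 = 375.7 kips.
Bearing (0.5 in plate, F_u = 58 ksi): end bolts L_c = 1.9375 − 1.25/2 = 1.3125, R_n = min(1.2×1.3125×0.5×58, 2.4×1.125×0.5×58) = 45.675 kips/bolt; interior L_c = 3.6875 − 1.25 = 2.4375, R_n = 78.3 kips/bolt. φR_n = 0.75 × (2×45.675 + 4×78.3) = 303.4 kips.
Block shear: shear path 2×[1.9375+2×3.6875] = 2×9.3125 in, A_gv = 9.3125, A_nv = 2×(9.3125 − 2.5×1.3125)×0.5 = 6.0313 in²; tension across gage: (3.5625 − 1×1.3125)×0.5 = 1.125 in². R_n = min(0.6×58×6.0313, 0.6×36×9.3125) + 1.0×58×1.125 = min(209.89, 201.15) + 65.25 = 266.4 kips. φR_n = 0.75 × 266.4 = 199.8 kips.
Tension rupture (net): A_n = (13.6875 − 2×1.3125)×0.5 = 5.5313 in² (U = 1.0, A_e = A_n). φR_n = 0.75 × 58 × 5.5313 = 240.6 kips.
Governing: min(375.7, 303.4, 199.8, 240.6) = 199.8 kips → block shear.

199.8 kips (block shear governs)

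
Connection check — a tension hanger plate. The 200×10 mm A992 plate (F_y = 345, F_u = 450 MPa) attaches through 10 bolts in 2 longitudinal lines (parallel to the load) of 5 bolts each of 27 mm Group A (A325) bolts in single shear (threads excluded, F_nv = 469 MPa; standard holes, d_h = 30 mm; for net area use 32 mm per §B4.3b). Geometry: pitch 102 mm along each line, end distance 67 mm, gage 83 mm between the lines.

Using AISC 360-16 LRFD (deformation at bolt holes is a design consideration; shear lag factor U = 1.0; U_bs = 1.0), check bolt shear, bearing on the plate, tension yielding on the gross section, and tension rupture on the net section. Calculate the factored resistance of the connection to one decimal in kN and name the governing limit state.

Bolt shear: A_b = π(27)²/4 = 572.56 mm². φR_n = 0.75 × 469 × 572.56 × 10 × 1 = 2014.0 kN.
Bearing (10 mm plate, F_u = 450 MPa): end bolts L_c = 67 − 30/2 = 52, R_n = min(1.2×52×10×450, 2.4×27×10×450) = 280.8 kN/bolt; interior L_c = 102 − 30 = 72, R_n = 291.6 kN/bolt. φR_n = 0.75 × (2×280.8 + 8×291.6) = 2170.8 kN.
Tension yield (gross): A_g = 200×10 = 2000 mm². φR_n = 0.90 × 345 × 2000 = 621.0 kN.
Tension rupture (net): A_n = (200 − 2×32)×10 = 1360 mm² (U = 1.0, A_e = A_n). φR_n = 0.75 × 450 × 1360 = 459.0 kN.
Governing: min(2014.0, 2170.8, 621.0, 459.0) = 459.0 kN → net-section rupture.

459.0 kN (net-section rupture governs)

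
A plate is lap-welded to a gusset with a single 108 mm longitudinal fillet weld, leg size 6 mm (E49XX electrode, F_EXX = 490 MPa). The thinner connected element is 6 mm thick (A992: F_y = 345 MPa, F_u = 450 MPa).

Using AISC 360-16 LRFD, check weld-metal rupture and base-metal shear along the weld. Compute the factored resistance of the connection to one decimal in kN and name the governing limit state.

101.0 kN (weld metal governs)

Weld metal: throat = 0.707×6 = 4.242 mm, L = 108 mm. φR_n = 0.75 × 0.6 × 490 × 4.242 × 108 = 101.0 kN.
Base metal shear (6 mm plate): yield φR_n = 1.0×0.6×345×6×108 = 134.1 kN; rupture φR_n = 0.75×0.6×450×6×108 = 131.2 kN; take 131.2 kN (rupture).
Governing: min(101.0, 131.2) = 101.0 kN → weld metal.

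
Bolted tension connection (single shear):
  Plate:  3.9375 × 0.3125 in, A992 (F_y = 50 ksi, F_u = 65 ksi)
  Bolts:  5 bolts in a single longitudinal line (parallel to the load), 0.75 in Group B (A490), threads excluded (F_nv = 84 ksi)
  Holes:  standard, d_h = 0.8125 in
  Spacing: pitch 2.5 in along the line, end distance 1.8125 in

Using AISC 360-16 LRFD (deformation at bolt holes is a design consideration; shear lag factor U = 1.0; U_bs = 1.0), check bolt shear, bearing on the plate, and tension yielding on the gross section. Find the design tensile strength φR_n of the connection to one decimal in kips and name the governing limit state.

Bolt shear: A_b = π(0.75)²/4 = 0.44179 in². φR_n = 0.75 × 84 × 0.44179 × 5 × 1 = 139.2 kips.
Bearing (0.3125 in plate, F_u = 65 ksi): end bolts L_c = 1.8125 − 0.8125/2 = 1.40625, R_n = min(1.2×1.40625×0.3125×65, 2.4×0.75×0.3125×65) = 34.277 kips/bolt; interior L_c = 2.5 − 0.8125 = 1.6875, R_n = 36.563 kips/bolt. φR_n = 0.75 × (1×34.277 + 4×36.563) = 135.4 kips.
Tension yield (gross): A_g = 3.9375×0.3125 = 1.2305 in². φR_n = 0.90 × 50 × 1.2305 = 55.4 kips.
Governing: min(139.2, 135.4, 55.4) = 55.4 kips → gross-section yield.

55.4 kips (gross-section yield governs)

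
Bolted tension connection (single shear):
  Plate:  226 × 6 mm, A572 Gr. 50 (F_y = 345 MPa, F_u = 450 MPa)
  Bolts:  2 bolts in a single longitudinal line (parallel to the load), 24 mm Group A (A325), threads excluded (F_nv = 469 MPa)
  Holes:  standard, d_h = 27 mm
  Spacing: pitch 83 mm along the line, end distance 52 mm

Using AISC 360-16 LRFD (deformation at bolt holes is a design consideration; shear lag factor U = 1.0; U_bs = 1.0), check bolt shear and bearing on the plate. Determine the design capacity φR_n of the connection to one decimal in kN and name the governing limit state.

Bolt shear: A_b = π(24)²/4 = 452.39 mm². φR_n = 0.75 × 469 × 452.39 × 2 × 1 = 318.3 kN.
Bearing (6 mm plate, F_u = 450 MPa): end bolts L_c = 52 − 27/2 = 38.5, R_n = min(1.2×38.5×6×450, 2.4×24×6×450) = 124.74 kN/bolt; interior L_c = 83 − 27 = 56, R_n = 155.52 kN/bolt. φR_n = 0.75 × (1×124.74 + 1×155.52) = 210.2 kN.
Governing: min(318.3, 210.2) = 210.2 kN → bearing.

210.2 kN (bearing governs)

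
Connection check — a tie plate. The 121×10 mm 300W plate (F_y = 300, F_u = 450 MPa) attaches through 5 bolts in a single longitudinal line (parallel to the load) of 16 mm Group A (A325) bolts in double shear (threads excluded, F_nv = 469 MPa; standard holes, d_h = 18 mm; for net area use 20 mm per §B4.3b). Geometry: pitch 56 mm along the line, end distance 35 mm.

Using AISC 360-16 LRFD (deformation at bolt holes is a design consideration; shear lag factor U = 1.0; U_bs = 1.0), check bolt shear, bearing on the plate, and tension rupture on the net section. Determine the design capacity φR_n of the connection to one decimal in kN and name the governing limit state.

Bolt shear: A_b = π(16)²/4 = 201.06 mm². φR_n = 0.75 × 469 × 201.06 × 5 × 2 = 707.2 kN.
Bearing (10 mm plate, F_u = 450 MPa): end bolts L_c = 35 − 18/2 = 26, R_n = min(1.2×26×10×450, 2.4×16×10×450) = 140.4 kN/bolt; interior L_c = 56 − 18 = 38, R_n = 172.8 kN/bolt. φR_n = 0.75 × (1×140.4 + 4×172.8) = 623.7 kN.
Tension rupture (net): A_n = (121 − 1×20)×10 = 1010 mm² (U = 1.0, A_e = A_n). φR_n = 0.75 × 450 × 1010 = 340.9 kN.
Governing: min(707.2, 623.7, 340.9) = 340.9 kN → net-section rupture.

340.9 kN (net-section rupture governs)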